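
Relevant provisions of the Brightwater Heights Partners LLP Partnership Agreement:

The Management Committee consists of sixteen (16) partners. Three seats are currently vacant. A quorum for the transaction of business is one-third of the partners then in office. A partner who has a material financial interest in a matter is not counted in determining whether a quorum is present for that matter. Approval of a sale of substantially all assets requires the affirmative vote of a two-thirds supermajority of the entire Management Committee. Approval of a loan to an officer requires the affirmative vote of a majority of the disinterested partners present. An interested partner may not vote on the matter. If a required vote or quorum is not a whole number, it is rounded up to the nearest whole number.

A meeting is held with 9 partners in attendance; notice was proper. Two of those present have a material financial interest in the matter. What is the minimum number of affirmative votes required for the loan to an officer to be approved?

The loan to an officer requires a majority of the disinterested partners present (9 − 2 = 7).
A majority of 7 is 4.

4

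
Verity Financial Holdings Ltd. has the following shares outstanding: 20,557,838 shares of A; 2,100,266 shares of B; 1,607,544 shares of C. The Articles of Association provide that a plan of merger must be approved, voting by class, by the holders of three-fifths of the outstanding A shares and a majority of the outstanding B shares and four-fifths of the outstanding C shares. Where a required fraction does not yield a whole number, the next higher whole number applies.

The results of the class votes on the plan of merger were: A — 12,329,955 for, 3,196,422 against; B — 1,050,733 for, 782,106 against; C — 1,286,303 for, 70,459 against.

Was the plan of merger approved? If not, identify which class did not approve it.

A: 3/5 of 20557838 = 12334702.80, rounded up to 12334703; 12,334,703 required, 12,329,955 in favor — not approved.
B: a majority of 2100266 is 1050134; 1,050,134 required, 1,050,733 in favor — approved.
C: 4/5 of 1607544 = 1286035.20, rounded up to 1286036; 1,286,036 required, 1,286,303 in favor — approved.

Not approved — the A shares did not give the required vote.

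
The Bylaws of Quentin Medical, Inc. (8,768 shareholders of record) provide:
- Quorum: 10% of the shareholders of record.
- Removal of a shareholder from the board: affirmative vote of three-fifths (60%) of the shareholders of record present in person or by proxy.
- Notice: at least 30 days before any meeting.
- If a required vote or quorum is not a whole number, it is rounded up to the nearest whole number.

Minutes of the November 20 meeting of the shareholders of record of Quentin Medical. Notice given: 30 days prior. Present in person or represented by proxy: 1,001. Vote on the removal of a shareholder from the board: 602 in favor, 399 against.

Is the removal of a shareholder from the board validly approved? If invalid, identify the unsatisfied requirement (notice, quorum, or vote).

Notice: 30 days given; 30 required. Satisfied.
Quorum: 10% of 8,768 = 876.80, rounded up to 877; 1,001 present. Satisfied.
Vote: requires three-fifths of those present (1,001); 3/5 of 1001 = 600.60, rounded up to 601, so 601 needed; 602 in favor. Satisfied.

Valid — all requirements satisfied.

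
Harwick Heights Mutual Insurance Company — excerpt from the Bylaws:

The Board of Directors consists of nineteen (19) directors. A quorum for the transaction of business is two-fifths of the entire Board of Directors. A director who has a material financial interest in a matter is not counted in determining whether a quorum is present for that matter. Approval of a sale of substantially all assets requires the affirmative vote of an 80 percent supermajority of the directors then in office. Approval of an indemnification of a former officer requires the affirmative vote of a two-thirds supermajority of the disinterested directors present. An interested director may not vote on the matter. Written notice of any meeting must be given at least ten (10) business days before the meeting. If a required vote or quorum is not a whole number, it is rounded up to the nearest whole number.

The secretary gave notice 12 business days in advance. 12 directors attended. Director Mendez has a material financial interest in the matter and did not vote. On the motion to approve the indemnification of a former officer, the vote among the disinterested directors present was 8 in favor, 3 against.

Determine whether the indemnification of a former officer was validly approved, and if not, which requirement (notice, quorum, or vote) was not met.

Notice: 12 business days given; 10 required (12 ≥ 10). Satisfied.
Quorum: 12 present, but the 1 interested director does not count, leaving 11. Quorum is 8. Satisfied.
Vote: the indemnification of a former officer requires two-thirds of the disinterested directors present (12 − 1 = 11). 2/3 of 11 = 7.33, rounded up to 8, so 8 affirmative votes are needed; 8 voted in favor. Satisfied.

Valid — all requirements satisfied.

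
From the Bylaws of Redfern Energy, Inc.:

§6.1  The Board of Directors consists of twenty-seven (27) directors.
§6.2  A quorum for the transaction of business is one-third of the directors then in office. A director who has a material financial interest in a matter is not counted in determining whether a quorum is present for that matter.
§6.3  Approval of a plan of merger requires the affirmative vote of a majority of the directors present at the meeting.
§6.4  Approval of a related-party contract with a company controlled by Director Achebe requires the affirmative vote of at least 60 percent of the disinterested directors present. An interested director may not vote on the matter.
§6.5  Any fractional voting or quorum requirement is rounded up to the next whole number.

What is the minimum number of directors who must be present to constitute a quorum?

9

1/3 of 27 = 9.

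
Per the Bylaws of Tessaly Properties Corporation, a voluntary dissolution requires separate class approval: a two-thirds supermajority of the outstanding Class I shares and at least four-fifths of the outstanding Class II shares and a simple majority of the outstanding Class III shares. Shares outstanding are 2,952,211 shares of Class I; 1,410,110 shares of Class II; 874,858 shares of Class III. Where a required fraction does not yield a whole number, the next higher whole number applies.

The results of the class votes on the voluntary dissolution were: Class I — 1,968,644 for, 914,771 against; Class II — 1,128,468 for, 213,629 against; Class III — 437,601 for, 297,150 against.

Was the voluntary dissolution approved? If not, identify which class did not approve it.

Approved — every class gave the required vote.

Class I: 2/3 of 2952211 = 1968140.67, rounded up to 1968141; 1,968,141 required, 1,968,644 in favor — approved.
Class II: 4/5 of 1410110 = 1128088; 1,128,088 required, 1,128,468 in favor — approved.
Class III: a majority of 874858 is 437430; 437,430 required, 437,601 in favor — approved.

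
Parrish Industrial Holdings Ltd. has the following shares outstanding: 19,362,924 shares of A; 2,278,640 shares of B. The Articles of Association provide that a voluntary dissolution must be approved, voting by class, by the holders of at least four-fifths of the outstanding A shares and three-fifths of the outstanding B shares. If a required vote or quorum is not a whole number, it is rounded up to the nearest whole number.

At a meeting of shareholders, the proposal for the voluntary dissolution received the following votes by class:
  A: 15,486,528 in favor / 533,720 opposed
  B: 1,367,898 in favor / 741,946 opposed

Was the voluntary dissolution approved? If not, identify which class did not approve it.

A: 4/5 of 19362924 = 15490339.20, rounded up to 15490340; 15,490,340 required, 15,486,528 in favor — not approved.
B: 3/5 of 2278640 = 1367184; 1,367,184 required, 1,367,898 in favor — approved.

Not approved — the A shares did not give the required vote.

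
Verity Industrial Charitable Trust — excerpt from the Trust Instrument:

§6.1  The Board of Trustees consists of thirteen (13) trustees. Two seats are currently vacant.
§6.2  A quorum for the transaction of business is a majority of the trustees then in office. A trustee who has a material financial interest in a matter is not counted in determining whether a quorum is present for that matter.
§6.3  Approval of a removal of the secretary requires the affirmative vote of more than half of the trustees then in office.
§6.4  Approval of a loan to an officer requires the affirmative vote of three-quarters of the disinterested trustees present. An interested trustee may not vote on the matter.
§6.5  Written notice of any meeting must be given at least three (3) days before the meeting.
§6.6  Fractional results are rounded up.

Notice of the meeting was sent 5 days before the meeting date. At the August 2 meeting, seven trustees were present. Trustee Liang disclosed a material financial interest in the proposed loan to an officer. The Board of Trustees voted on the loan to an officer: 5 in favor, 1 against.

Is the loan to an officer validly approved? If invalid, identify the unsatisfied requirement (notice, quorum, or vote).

Notice: 5 days given; 3 required (5 ≥ 3). Satisfied.
Quorum: 7 present, but the 1 interested trustee does not count, leaving 6. Quorum is 6. Satisfied.
Vote: the loan to an officer requires three-fourths of the disinterested trustees present (7 − 1 = 6). 3/4 of 6 = 4.50, rounded up to 5, so 5 affirmative votes are needed; 5 voted in favor. Satisfied.

Valid — all requirements satisfied.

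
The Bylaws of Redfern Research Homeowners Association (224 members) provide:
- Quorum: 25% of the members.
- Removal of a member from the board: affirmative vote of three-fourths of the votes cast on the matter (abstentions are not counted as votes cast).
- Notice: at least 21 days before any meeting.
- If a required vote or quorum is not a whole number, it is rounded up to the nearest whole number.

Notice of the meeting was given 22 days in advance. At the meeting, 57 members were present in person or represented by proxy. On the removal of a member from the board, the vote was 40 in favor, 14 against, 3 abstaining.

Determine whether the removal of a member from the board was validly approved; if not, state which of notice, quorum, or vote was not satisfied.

Notice: 22 days given; 21 required. Satisfied.
Quorum: 25% of 224 = 56; 57 present. Satisfied.
Vote: requires three-fourths of the votes cast (57 − 3 abstaining = 54); 3/4 of 54 = 40.50, rounded up to 41, so 41 needed; 40 in favor. Not satisfied.

Invalid — vote requirement not satisfied.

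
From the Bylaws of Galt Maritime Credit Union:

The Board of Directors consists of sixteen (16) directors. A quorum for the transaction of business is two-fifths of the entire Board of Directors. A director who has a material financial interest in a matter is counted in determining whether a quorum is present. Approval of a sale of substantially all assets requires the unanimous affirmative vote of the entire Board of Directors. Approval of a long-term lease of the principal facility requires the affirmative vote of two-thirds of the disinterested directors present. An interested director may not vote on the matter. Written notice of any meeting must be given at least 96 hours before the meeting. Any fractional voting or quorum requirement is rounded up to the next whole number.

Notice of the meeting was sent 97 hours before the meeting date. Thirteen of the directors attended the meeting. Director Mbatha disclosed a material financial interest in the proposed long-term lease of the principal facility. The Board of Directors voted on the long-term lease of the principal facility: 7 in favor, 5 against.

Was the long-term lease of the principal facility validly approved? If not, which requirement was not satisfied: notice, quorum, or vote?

Notice: 97 hours given; 96 required (97 ≥ 96). Satisfied.
Quorum: 13 present (interested directors count toward quorum); quorum is 7. Satisfied.
Vote: the long-term lease of the principal facility requires two-thirds of the disinterested directors present (13 − 1 = 12). 2/3 of 12 = 8, so 8 affirmative votes are needed; 7 voted in favor. Not satisfied.

Invalid — vote requirement not satisfied.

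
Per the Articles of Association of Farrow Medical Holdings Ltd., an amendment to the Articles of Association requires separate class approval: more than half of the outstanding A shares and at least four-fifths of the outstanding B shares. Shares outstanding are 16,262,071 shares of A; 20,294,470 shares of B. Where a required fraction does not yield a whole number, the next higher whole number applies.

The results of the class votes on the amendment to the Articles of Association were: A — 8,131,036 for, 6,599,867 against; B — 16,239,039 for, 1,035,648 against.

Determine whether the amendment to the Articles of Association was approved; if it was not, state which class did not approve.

Approved — every class gave the required vote.

A: a majority of 16262071 is 8131036; 8,131,036 required, 8,131,036 in favor — approved.
B: 4/5 of 20294470 = 16235576; 16,235,576 required, 16,239,039 in favor — approved.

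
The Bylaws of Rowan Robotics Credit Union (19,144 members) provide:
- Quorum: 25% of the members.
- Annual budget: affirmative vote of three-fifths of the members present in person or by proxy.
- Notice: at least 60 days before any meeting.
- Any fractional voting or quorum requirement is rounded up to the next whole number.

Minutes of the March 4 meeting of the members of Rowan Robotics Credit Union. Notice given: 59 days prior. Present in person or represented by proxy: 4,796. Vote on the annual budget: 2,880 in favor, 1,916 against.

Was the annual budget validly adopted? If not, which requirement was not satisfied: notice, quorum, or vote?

Invalid — notice requirement not satisfied.

Notice: 59 days given; 60 required. Not satisfied.
Quorum: 25% of 19,144 = 4,786; 4,796 present. Satisfied.
Vote: requires three-fifths of those present (4,796); 3/5 of 4796 = 2877.60, rounded up to 2878, so 2,878 needed; 2,880 in favor. Satisfied.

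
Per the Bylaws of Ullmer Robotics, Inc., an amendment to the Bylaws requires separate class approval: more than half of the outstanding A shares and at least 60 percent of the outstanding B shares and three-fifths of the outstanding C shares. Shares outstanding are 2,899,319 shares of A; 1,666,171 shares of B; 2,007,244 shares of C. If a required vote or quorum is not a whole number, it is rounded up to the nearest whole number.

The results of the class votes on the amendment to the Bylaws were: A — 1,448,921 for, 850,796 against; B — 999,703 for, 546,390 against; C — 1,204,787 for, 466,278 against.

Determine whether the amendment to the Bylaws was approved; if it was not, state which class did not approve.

Not approved — the A shares did not give the required vote.

A: a majority of 2899319 is 1449660; 1,449,660 required, 1,448,921 in favor — not approved.
B: 3/5 of 1666171 = 999702.60, rounded up to 999703; 999,703 required, 999,703 in favor — approved.
C: 3/5 of 2007244 = 1204346.40, rounded up to 1204347; 1,204,347 required, 1,204,787 in favor — approved.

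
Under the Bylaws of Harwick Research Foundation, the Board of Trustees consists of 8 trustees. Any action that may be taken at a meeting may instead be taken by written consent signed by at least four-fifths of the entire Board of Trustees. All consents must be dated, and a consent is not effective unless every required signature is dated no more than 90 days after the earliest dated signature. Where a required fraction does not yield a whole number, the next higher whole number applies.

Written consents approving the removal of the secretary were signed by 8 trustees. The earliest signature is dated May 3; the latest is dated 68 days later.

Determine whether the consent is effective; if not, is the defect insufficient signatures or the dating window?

Effective — both the signature and dating-window requirements are satisfied.

Signatures required: at least four-fifths of 8 — 4/5 of 8 = 6.40, rounded up to 7, so 7 needed; 8 signed. Sufficient.
Dating window: the latest signature is 68 days after the earliest; the limit is 90 days. Within the window.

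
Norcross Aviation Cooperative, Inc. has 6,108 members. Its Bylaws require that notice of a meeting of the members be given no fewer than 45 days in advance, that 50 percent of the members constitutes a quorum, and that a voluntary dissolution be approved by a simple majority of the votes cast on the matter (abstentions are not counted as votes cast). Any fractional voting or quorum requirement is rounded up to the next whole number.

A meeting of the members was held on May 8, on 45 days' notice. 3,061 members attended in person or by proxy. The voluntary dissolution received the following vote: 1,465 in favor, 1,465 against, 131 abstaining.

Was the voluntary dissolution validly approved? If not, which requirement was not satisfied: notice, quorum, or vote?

Notice: 45 days given; 45 required. Satisfied.
Quorum: 50% of 6,108 = 3,054; 3,061 present. Satisfied.
Vote: requires a majority of the votes cast (3,061 − 131 abstaining = 2,930); a majority of 2930 is 1466, so 1,466 needed; 1,465 in favor. Not satisfied.

Invalid — vote requirement not satisfied.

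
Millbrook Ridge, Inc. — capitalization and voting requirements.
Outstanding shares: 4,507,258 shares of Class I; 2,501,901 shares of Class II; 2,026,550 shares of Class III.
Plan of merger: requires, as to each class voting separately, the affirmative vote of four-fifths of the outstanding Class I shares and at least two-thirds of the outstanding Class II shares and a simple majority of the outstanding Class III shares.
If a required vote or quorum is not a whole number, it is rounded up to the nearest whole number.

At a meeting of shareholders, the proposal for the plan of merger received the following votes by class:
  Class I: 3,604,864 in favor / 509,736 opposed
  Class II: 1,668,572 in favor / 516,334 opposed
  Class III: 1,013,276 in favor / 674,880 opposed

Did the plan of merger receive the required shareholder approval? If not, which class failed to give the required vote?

Not approved — the Class I shares did not give the required vote.

Class I: 4/5 of 4507258 = 3605806.40, rounded up to 3605807; 3,605,807 required, 3,604,864 in favor — not approved.
Class II: 2/3 of 2501901 = 1667934; 1,667,934 required, 1,668,572 in favor — approved.
Class III: a majority of 2026550 is 1013276; 1,013,276 required, 1,013,276 in favor — approved.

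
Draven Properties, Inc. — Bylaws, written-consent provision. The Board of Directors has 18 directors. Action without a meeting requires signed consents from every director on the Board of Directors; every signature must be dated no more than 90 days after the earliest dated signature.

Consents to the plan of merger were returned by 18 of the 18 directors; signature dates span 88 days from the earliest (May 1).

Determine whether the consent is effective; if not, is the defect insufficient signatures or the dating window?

Effective — both the signature and dating-window requirements are satisfied.

Signatures required: every one of 18 — unanimous means all 18, so 18 needed; 18 signed. Sufficient.
Dating window: the latest signature is 88 days after the earliest; the limit is 90 days. Within the window.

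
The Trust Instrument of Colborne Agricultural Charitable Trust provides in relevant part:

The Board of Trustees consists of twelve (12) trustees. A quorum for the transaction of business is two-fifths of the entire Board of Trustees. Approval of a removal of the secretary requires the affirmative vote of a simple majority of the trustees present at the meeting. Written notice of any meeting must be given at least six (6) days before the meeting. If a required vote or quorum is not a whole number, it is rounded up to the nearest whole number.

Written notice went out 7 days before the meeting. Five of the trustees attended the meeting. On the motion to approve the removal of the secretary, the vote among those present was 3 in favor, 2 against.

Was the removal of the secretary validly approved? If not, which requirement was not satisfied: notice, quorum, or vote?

Valid — all requirements satisfied.

Notice: 7 days given; 6 required (7 ≥ 6). Satisfied.
Quorum: 5 present; quorum is 5. Satisfied.
Vote: the removal of the secretary requires a majority of the trustees present (5). A majority of 5 is 3, so 3 affirmative votes are needed; 3 voted in favor. Satisfied.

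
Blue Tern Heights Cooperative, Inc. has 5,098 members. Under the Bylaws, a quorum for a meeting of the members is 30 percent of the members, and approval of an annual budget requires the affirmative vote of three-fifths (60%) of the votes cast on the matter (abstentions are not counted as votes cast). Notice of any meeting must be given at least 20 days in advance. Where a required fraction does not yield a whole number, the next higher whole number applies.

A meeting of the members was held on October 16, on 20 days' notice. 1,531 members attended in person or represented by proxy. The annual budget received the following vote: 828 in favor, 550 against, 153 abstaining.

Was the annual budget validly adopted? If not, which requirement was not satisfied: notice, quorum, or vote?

Valid — all requirements satisfied.

Notice: 20 days given; 20 required. Satisfied.
Quorum: 30% of 5,098 = 1,529.40, rounded up to 1,530; 1,531 present. Satisfied.
Vote: requires three-fifths of the votes cast (1,531 − 153 abstaining = 1,378); 3/5 of 1378 = 826.80, rounded up to 827, so 827 needed; 828 in favor. Satisfied.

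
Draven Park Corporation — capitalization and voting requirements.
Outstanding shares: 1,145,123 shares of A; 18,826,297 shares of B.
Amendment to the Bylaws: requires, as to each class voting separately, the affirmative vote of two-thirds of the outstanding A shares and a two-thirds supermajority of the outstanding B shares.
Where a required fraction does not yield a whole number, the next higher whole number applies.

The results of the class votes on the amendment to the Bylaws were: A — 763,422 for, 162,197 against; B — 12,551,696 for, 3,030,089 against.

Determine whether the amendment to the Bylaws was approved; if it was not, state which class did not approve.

A: 2/3 of 1145123 = 763415.33, rounded up to 763416; 763,416 required, 763,422 in favor — approved.
B: 2/3 of 18826297 = 12550864.67, rounded up to 12550865; 12,550,865 required, 12,551,696 in favor — approved.

Approved — every class gave the required vote.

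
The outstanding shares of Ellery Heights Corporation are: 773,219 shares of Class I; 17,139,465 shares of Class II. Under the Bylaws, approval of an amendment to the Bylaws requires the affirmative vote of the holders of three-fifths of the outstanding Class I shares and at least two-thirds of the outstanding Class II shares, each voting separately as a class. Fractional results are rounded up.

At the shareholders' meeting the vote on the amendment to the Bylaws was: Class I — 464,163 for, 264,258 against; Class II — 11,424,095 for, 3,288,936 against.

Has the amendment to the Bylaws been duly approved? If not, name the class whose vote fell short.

Class I: 3/5 of 773219 = 463931.40, rounded up to 463932; 463,932 required, 464,163 in favor — approved.
Class II: 2/3 of 17139465 = 11426310; 11,426,310 required, 11,424,095 in favor — not approved.

Not approved — the Class II shares did not give the required vote.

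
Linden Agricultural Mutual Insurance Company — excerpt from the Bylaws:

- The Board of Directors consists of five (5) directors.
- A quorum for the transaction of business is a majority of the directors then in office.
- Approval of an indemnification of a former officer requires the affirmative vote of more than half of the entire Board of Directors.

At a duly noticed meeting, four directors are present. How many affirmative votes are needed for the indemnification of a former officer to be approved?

The indemnification of a former officer requires a majority of the entire Board of Directors (5).
A majority of 5 is 3.

3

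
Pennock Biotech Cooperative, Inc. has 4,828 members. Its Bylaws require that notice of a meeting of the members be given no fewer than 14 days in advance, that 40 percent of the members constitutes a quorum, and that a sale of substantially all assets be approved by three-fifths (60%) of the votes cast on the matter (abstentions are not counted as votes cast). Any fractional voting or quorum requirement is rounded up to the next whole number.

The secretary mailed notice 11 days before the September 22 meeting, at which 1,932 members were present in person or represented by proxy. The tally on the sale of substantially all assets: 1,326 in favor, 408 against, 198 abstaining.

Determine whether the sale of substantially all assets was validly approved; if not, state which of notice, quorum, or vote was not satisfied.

Invalid — notice requirement not satisfied.

Notice: 11 days given; 14 required. Not satisfied.
Quorum: 40% of 4,828 = 1,931.20, rounded up to 1,932; 1,932 present. Satisfied.
Vote: requires three-fifths of the votes cast (1,932 − 198 abstaining = 1,734); 3/5 of 1734 = 1040.40, rounded up to 1041, so 1,041 needed; 1,326 in favor. Satisfied.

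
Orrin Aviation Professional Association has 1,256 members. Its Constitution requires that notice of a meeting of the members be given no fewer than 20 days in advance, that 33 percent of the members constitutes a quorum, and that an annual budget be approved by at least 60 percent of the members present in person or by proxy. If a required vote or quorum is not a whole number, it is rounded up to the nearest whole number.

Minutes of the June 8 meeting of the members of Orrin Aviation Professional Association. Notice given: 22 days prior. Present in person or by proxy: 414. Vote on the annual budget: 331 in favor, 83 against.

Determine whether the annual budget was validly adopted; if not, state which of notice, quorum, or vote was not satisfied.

Invalid — quorum requirement not satisfied.

Notice: 22 days given; 20 required. Satisfied.
Quorum: 33% of 1,256 = 414.48, rounded up to 415; 414 present. Not satisfied.
Vote: requires three-fifths of those present (414); 3/5 of 414 = 248.40, rounded up to 249, so 249 needed; 331 in favor. Satisfied.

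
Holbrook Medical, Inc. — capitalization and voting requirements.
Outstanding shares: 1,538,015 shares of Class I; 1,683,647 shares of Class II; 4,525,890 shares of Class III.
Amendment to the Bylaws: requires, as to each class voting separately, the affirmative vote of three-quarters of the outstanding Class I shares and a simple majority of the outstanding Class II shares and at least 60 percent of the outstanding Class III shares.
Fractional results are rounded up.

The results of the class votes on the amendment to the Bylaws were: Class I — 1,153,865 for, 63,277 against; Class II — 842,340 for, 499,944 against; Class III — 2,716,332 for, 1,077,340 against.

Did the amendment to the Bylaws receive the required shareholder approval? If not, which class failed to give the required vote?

Class I: 3/4 of 1538015 = 1153511.25, rounded up to 1153512; 1,153,512 required, 1,153,865 in favor — approved.
Class II: a majority of 1683647 is 841824; 841,824 required, 842,340 in favor — approved.
Class III: 3/5 of 4525890 = 2715534; 2,715,534 required, 2,716,332 in favor — approved.

Approved — every class gave the required vote.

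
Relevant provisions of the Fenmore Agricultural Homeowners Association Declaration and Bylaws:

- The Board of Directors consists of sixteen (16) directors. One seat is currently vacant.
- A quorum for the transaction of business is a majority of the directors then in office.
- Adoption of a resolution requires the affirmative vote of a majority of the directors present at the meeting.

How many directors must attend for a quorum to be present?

8

A majority of 15 is 8.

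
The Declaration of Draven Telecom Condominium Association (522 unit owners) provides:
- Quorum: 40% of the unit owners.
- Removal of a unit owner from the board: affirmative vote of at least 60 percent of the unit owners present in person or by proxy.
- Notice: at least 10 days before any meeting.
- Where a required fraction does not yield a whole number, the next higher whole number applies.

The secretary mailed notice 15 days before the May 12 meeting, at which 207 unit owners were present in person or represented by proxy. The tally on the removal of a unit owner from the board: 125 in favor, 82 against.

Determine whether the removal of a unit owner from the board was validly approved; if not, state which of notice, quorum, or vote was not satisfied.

Notice: 15 days given; 10 required. Satisfied.
Quorum: 40% of 522 = 208.80, rounded up to 209; 207 present. Not satisfied.
Vote: requires three-fifths of those present (207); 3/5 of 207 = 124.20, rounded up to 125, so 125 needed; 125 in favor. Satisfied.

Invalid — quorum requirement not satisfied.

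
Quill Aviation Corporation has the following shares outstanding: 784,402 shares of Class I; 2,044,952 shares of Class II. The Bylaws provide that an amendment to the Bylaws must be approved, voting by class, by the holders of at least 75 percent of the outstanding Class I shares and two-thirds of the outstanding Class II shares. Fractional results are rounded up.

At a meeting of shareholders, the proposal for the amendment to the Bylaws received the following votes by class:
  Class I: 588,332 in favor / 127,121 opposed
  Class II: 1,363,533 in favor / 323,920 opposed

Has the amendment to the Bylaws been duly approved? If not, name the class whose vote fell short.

Approved — every class gave the required vote.

Class I: 3/4 of 784402 = 588301.50, rounded up to 588302; 588,302 required, 588,332 in favor — approved.
Class II: 2/3 of 2044952 = 1363301.33, rounded up to 1363302; 1,363,302 required, 1,363,533 in favor — approved.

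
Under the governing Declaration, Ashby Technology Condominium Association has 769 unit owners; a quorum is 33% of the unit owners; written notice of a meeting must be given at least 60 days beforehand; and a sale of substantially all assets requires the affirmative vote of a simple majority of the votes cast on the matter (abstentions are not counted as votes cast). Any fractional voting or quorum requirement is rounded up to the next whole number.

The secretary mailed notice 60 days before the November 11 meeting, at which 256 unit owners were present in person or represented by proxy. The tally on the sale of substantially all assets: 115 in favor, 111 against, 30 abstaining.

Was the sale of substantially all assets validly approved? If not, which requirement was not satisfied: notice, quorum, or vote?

Valid — all requirements satisfied.

Notice: 60 days given; 60 required. Satisfied.
Quorum: 33% of 769 = 253.77, rounded up to 254; 256 present. Satisfied.
Vote: requires a majority of the votes cast (256 − 30 abstaining = 226); a majority of 226 is 114, so 114 needed; 115 in favor. Satisfied.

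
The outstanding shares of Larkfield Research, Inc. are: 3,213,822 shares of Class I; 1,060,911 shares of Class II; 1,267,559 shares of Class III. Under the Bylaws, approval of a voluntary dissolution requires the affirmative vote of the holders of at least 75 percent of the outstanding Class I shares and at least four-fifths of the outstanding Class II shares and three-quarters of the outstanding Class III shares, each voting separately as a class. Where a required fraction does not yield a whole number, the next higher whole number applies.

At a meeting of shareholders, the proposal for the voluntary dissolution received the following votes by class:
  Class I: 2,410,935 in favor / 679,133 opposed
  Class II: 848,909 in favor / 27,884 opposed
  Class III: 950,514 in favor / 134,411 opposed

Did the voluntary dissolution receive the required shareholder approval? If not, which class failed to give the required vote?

Not approved — the Class III shares did not give the required vote.

Class I: 3/4 of 3213822 = 2410366.50, rounded up to 2410367; 2,410,367 required, 2,410,935 in favor — approved.
Class II: 4/5 of 1060911 = 848728.80, rounded up to 848729; 848,729 required, 848,909 in favor — approved.
Class III: 3/4 of 1267559 = 950669.25, rounded up to 950670; 950,670 required, 950,514 in favor — not approved.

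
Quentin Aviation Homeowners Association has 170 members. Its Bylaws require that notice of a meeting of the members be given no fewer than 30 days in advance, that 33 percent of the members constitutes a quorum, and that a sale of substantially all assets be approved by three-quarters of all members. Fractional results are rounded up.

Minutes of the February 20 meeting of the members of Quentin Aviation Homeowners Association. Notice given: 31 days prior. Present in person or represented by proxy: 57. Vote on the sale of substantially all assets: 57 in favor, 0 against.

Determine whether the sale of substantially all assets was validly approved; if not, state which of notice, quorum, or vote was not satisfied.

Invalid — vote requirement not satisfied.

Notice: 31 days given; 30 required. Satisfied.
Quorum: 33% of 170 = 56.10, rounded up to 57; 57 present. Satisfied.
Vote: requires three-fourths of all members (170); 3/4 of 170 = 127.50, rounded up to 128, so 128 needed; 57 in favor. Not satisfied.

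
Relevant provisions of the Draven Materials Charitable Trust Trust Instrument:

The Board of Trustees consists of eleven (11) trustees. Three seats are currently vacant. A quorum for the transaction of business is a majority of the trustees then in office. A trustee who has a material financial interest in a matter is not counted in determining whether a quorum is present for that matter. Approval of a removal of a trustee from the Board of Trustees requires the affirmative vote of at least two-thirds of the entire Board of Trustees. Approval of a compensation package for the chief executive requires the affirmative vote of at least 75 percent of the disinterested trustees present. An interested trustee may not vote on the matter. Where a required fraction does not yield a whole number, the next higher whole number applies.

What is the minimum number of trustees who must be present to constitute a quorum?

5

A majority of 8 is 5.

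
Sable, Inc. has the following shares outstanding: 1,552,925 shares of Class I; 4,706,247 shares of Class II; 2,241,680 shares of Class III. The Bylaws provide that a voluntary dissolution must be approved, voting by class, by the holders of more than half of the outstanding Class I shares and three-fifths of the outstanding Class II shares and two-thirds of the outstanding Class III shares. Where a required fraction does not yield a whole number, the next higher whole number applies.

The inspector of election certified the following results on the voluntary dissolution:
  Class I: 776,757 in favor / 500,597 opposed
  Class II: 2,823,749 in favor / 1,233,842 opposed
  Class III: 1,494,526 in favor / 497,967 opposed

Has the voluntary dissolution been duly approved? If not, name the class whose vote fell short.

Approved — every class gave the required vote.

Class I: a majority of 1552925 is 776463; 776,463 required, 776,757 in favor — approved.
Class II: 3/5 of 4706247 = 2823748.20, rounded up to 2823749; 2,823,749 required, 2,823,749 in favor — approved.
Class III: 2/3 of 2241680 = 1494453.33, rounded up to 1494454; 1,494,454 required, 1,494,526 in favor — approved.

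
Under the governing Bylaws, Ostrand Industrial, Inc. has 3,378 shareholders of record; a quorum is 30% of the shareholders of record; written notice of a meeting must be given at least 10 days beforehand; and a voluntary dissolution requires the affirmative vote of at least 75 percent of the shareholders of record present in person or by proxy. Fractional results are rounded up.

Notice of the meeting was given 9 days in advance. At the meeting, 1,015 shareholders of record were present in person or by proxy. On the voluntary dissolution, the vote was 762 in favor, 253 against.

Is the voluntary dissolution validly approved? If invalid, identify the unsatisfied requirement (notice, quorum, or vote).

Notice: 9 days given; 10 required. Not satisfied.
Quorum: 30% of 3,378 = 1,013.40, rounded up to 1,014; 1,015 present. Satisfied.
Vote: requires three-fourths of those present (1,015); 3/4 of 1015 = 761.25, rounded up to 762, so 762 needed; 762 in favor. Satisfied.

Invalid — notice requirement not satisfied.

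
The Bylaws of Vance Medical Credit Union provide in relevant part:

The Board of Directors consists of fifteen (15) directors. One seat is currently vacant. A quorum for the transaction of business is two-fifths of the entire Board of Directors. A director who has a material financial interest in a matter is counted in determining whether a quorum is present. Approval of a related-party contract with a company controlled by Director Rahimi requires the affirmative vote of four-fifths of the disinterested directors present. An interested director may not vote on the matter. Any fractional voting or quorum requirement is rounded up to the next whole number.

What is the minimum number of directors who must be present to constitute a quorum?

6

2/5 of 15 = 6.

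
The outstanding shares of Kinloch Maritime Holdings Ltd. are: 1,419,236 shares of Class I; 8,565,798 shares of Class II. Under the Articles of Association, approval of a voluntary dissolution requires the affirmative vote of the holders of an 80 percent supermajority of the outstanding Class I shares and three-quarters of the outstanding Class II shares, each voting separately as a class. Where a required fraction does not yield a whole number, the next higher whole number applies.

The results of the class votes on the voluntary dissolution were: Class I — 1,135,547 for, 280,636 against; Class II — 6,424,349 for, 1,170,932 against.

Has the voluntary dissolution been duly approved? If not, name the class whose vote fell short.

Approved — every class gave the required vote.

Class I: 4/5 of 1419236 = 1135388.80, rounded up to 1135389; 1,135,389 required, 1,135,547 in favor — approved.
Class II: 3/4 of 8565798 = 6424348.50, rounded up to 6424349; 6,424,349 required, 6,424,349 in favor — approved.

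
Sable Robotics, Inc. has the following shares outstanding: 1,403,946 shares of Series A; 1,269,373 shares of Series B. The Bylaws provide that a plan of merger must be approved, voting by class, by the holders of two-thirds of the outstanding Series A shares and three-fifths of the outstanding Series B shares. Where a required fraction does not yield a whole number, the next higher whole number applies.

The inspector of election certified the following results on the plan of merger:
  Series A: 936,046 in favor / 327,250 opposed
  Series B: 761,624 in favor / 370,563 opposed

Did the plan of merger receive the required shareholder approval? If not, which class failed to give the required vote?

Series A: 2/3 of 1403946 = 935964; 935,964 required, 936,046 in favor — approved.
Series B: 3/5 of 1269373 = 761623.80, rounded up to 761624; 761,624 required, 761,624 in favor — approved.

Approved — every class gave the required vote.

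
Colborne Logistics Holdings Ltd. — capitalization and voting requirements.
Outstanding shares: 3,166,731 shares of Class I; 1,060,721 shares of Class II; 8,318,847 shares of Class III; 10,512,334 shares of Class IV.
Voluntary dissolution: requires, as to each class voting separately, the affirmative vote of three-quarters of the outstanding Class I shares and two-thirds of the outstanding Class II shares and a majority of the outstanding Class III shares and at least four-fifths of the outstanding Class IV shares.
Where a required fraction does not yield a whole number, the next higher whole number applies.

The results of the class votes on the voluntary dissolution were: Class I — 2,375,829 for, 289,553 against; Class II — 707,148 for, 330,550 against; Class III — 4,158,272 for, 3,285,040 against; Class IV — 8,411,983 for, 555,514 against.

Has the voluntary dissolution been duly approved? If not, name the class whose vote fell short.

Class I: 3/4 of 3166731 = 2375048.25, rounded up to 2375049; 2,375,049 required, 2,375,829 in favor — approved.
Class II: 2/3 of 1060721 = 707147.33, rounded up to 707148; 707,148 required, 707,148 in favor — approved.
Class III: a majority of 8318847 is 4159424; 4,159,424 required, 4,158,272 in favor — not approved.
Class IV: 4/5 of 10512334 = 8409867.20, rounded up to 8409868; 8,409,868 required, 8,411,983 in favor — approved.

Not approved — the Class III shares did not give the required vote.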